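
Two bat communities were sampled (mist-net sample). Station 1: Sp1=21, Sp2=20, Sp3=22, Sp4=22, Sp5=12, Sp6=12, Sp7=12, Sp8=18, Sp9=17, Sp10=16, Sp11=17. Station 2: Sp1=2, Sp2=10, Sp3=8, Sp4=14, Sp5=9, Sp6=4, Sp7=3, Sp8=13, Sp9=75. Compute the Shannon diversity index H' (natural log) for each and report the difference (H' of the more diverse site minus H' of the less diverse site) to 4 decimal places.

Station 1: N=189, proportions 0.111111, 0.10582, 0.116402, 0.116402, 0.063492, 0.063492, 0.063492, 0.095238, 0.089947, 0.084656, 0.089947, giving H' = 2.373866 (working shown to 6 dp, full precision carried).
Station 2: N=138, proportions 0.014493, 0.072464, 0.057971, 0.101449, 0.065217, 0.028986, 0.021739, 0.094203, 0.543478, giving H' = 1.566627.
Difference = |2.373866 − 1.566627| = 0.807239, i.e. 0.8072 to 4 decimal places.

0.8072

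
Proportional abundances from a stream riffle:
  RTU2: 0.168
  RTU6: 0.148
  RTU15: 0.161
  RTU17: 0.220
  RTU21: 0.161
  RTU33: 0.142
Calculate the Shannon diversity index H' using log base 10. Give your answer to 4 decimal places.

0.7734

Each pᵢ log₁₀ pᵢ term (working shown to 6 dp, full precision carried): 0.168×(-0.774691)=-0.130148, 0.148×(-0.829738)=-0.122801, 0.161×(-0.793174)=-0.127701, 0.22×(-0.657577)=-0.144667, 0.161×(-0.793174)=-0.127701, 0.142×(-0.847712)=-0.120375.
Sum = -0.773393, so H' = 0.7734.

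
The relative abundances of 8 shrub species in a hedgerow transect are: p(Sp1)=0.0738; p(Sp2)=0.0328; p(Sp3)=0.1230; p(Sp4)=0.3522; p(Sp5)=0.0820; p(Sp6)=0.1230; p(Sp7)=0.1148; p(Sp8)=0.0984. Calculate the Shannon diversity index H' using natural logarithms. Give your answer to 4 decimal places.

Each pᵢ ln pᵢ term (working shown to 6 dp, full precision carried): 0.0738×(-2.606397)=-0.192352, 0.0328×(-3.417327)=-0.112088, 0.123×(-2.095571)=-0.257755, 0.3522×(-1.043556)=-0.367540, 0.082×(-2.501036)=-0.205085, 0.123×(-2.095571)=-0.257755, 0.1148×(-2.164564)=-0.248492, 0.0984×(-2.318714)=-0.228162.
Sum = -1.869230, so H' = 1.8692.

1.8692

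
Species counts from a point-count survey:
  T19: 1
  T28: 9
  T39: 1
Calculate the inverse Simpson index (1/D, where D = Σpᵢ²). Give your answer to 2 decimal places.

Total N = 1+9+1 = 11, so the proportions are 0.09091, 0.81818, 0.09091 (working shown to 5 dp, full precision carried).
D = 0.09091² + 0.81818² + 0.09091² = 0.00826 + 0.66942 + 0.00826 = 0.68595.
So 1/D = 1.4578, i.e. 1.46 to 2 decimal places.

1.46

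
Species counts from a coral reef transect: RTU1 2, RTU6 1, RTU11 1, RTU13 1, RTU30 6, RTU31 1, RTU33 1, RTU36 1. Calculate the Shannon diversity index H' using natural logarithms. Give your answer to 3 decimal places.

1.772

Total N = 2+1+1+1+6+1+1+1 = 14, so the proportions are 0.14286, 0.07143, 0.07143, 0.07143, 0.42857, 0.07143, 0.07143, 0.07143 (working shown to 5 dp, full precision carried).
Each pᵢ ln pᵢ term: 0.14286×(-1.94591)=-0.27799, 0.07143×(-2.63906)=-0.18850, 0.07143×(-2.63906)=-0.18850, 0.07143×(-2.63906)=-0.18850, 0.42857×(-0.84730)=-0.36313, 0.07143×(-2.63906)=-0.18850, 0.07143×(-2.63906)=-0.18850, 0.07143×(-2.63906)=-0.18850.
Sum = -1.77214, so H' = 1.772.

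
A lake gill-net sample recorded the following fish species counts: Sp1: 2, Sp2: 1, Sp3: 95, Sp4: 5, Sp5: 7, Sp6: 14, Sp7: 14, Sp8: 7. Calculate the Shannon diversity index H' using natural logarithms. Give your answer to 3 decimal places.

1.231

Total N = 2+1+95+5+7+14+14+7 = 145, so the proportions are 0.01379, 0.0069, 0.65517, 0.03448, 0.04828, 0.09655, 0.09655, 0.04828 (working shown to 5 dp, full precision carried).
Each pᵢ ln pᵢ term: 0.01379×(-4.28359)=-0.05908, 0.0069×(-4.97673)=-0.03432, 0.65517×(-0.42286)=-0.27704, 0.03448×(-3.36730)=-0.11611, 0.04828×(-3.03082)=-0.14632, 0.09655×(-2.33768)=-0.22571, 0.09655×(-2.33768)=-0.22571, 0.04828×(-3.03082)=-0.14632.
Sum = -1.23061, so H' = 1.231.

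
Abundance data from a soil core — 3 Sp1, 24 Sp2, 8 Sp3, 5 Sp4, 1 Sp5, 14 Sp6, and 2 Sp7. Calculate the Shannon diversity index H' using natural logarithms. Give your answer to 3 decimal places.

Total N = 3+24+8+5+1+14+2 = 57, so the proportions are 0.05263, 0.42105, 0.14035, 0.08772, 0.01754, 0.24561, 0.03509 (working shown to 5 dp, full precision carried).
Each pᵢ ln pᵢ term: 0.05263×(-2.94444)=-0.15497, 0.42105×(-0.86500)=-0.36421, 0.14035×(-1.96361)=-0.27559, 0.08772×(-2.43361)=-0.21347, 0.01754×(-4.04305)=-0.07093, 0.24561×(-1.40399)=-0.34484, 0.03509×(-3.34990)=-0.11754.
Sum = -1.54156, so H' = 1.542.

1.542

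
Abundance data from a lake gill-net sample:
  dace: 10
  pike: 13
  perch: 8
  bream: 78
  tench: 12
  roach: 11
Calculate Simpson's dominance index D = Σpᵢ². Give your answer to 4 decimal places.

Total N = 10+13+8+78+12+11 = 132, so the proportions are 0.075758, 0.098485, 0.060606, 0.590909, 0.090909, 0.083333 (working shown to 6 dp, full precision carried).
D = 0.075758² + 0.098485² + 0.060606² + 0.590909² + 0.090909² + 0.083333² = 0.005739 + 0.009699 + 0.003673 + 0.349174 + 0.008264 + 0.006944 = 0.383494.
To 4 decimal places, D = 0.3835.

0.3835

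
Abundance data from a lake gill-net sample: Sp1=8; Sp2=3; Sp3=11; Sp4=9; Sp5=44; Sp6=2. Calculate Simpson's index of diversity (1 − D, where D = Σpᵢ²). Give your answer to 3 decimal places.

0.626

Total N = 8+3+11+9+44+2 = 77, so the proportions are 0.1039, 0.03896, 0.14286, 0.11688, 0.57143, 0.02597 (working shown to 5 dp, full precision carried).
D = 0.1039² + 0.03896² + 0.14286² + 0.11688² + 0.57143² + 0.02597² = 0.01079 + 0.00152 + 0.02041 + 0.01366 + 0.32653 + 0.00067 = 0.37359.
So 1 − D = 0.62641, i.e. 0.626 to 3 decimal places.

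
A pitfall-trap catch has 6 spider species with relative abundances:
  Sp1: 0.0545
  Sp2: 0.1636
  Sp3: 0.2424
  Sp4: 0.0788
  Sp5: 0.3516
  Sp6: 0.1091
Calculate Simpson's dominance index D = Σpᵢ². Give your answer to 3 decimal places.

0.230

D = 0.0545² + 0.1636² + 0.2424² + 0.0788² + 0.3516² + 0.1091² = 0.00297 + 0.02676 + 0.05876 + 0.00621 + 0.12362 + 0.01190 = 0.23023 (working shown to 5 dp, full precision carried).
To 3 decimal places, D = 0.230.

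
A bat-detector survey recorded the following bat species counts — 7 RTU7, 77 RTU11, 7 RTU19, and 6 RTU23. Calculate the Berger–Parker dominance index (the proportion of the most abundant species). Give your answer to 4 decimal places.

Total N = 7+77+7+6 = 97, so the proportions are 0.072165, 0.793814, 0.072165, 0.061856 (working shown to 6 dp, full precision carried).
The largest proportion is 0.793814, i.e. d = 0.7938 to 4 decimal places.

0.7938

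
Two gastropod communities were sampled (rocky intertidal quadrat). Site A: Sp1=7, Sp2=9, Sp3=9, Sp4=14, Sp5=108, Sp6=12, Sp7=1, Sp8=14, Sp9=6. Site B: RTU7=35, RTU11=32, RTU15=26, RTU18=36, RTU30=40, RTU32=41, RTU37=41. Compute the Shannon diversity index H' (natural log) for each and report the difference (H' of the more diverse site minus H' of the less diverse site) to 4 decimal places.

Site A: N=180, proportions 0.0388889, 0.05, 0.05, 0.0777778, 0.6, 0.0666667, 0.0055556, 0.0777778, 0.0333333, giving H' = 1.4523756 (working shown to 7 dp, full precision carried).
Site B: N=251, proportions 0.1394422, 0.12749, 0.1035857, 0.1434263, 0.1593625, 0.1633466, 0.1633466, giving H' = 1.9353095.
Difference = |1.4523756 − 1.9353095| = 0.4829339, i.e. 0.4829 to 4 decimal places.

0.4829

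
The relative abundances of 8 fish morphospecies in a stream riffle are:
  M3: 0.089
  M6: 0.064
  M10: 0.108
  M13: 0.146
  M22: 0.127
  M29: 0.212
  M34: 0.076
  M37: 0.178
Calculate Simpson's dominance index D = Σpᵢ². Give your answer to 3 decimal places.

D = 0.089² + 0.064² + 0.108² + 0.146² + 0.127² + 0.212² + 0.076² + 0.178² = 0.00792 + 0.00410 + 0.01166 + 0.02132 + 0.01613 + 0.04494 + 0.00578 + 0.03168 = 0.14353 (working shown to 5 dp, full precision carried).
To 3 decimal places, D = 0.144.

0.144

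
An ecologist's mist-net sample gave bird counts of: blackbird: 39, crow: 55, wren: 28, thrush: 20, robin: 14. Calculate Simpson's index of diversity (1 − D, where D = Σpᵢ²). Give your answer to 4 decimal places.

Total N = 39+55+28+20+14 = 156, so the proportions are 0.25, 0.352564, 0.179487, 0.128205, 0.089744 (working shown to 6 dp, full precision carried).
D = 0.25² + 0.352564² + 0.179487² + 0.128205² + 0.089744² = 0.062500 + 0.124301 + 0.032216 + 0.016437 + 0.008054 = 0.243508.
So 1 − D = 0.756492, i.e. 0.7565 to 4 decimal places.

0.7565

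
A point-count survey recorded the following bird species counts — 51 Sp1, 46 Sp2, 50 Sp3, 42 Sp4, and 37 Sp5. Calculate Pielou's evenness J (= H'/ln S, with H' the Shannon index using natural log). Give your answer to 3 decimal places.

0.996

Total N = 51+46+50+42+37 = 226, so the proportions are 0.22566, 0.20354, 0.22124, 0.18584, 0.16372 (working shown to 5 dp, full precision carried).
H' = −Σ pᵢ ln pᵢ = −((-0.33595) + (-0.32401) + (-0.33374) + (-0.31274) + (-0.29626)) = 1.60271.
With S = 5 species, ln S = 1.60944, so J = 1.60271/1.60944 = 0.99582, i.e. 0.996 to 3 decimal places.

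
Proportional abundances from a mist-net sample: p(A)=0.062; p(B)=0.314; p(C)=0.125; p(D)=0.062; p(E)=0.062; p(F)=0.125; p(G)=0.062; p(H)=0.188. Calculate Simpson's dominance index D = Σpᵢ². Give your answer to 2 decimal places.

0.18

D = 0.062² + 0.314² + 0.125² + 0.062² + 0.062² + 0.125² + 0.062² + 0.188² = 0.0038 + 0.0986 + 0.0156 + 0.0038 + 0.0038 + 0.0156 + 0.0038 + 0.0353 = 0.1806 (working shown to 4 dp, full precision carried).
To 2 decimal places, D = 0.18.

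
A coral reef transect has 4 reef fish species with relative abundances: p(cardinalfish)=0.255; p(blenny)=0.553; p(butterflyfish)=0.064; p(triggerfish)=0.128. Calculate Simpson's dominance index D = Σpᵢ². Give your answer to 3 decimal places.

0.391

D = 0.255² + 0.553² + 0.064² + 0.128² = 0.06502 + 0.30581 + 0.00410 + 0.01638 = 0.39131 (working shown to 5 dp, full precision carried).
To 3 decimal places, D = 0.391.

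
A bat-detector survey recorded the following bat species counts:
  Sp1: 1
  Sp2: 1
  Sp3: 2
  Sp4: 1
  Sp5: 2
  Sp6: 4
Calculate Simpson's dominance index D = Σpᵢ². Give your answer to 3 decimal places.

Total N = 1+1+2+1+2+4 = 11, so the proportions are 0.09091, 0.09091, 0.18182, 0.09091, 0.18182, 0.36364 (working shown to 5 dp, full precision carried).
D = 0.09091² + 0.09091² + 0.18182² + 0.09091² + 0.18182² + 0.36364² = 0.00826 + 0.00826 + 0.03306 + 0.00826 + 0.03306 + 0.13223 = 0.22314.
To 3 decimal places, D = 0.223.

0.223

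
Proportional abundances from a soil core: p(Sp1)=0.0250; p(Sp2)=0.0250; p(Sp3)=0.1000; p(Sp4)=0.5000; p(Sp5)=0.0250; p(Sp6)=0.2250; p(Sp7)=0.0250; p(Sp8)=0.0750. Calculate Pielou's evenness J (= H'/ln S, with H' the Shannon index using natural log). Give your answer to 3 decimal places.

0.710

H' = −Σ pᵢ ln pᵢ = −((-0.09222) + (-0.09222) + (-0.23026) + (-0.34657) + (-0.09222) + (-0.33562) + (-0.09222) + (-0.19427)) = 1.47561 (working shown to 5 dp, full precision carried).
With S = 8 species, ln S = 2.07944, so J = 1.47561/2.07944 = 0.70962, i.e. 0.710 to 3 decimal places.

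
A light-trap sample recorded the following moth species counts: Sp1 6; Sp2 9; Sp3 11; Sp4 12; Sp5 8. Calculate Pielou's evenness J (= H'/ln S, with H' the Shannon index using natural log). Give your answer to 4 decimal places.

Total N = 6+9+11+12+8 = 46, so the proportions are 0.130435, 0.195652, 0.23913, 0.26087, 0.173913 (working shown to 6 dp, full precision carried).
H' = −Σ pᵢ ln pᵢ = −((-0.265680) + (-0.319190) + (-0.342135) + (-0.350539) + (-0.304209)) = 1.581754.
With S = 5 species, ln S = 1.609438, so J = 1.581754/1.609438 = 0.982799, i.e. 0.9828 to 4 decimal places.

0.9828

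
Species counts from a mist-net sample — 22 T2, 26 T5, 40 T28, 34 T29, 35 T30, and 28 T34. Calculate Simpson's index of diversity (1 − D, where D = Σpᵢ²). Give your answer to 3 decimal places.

Total N = 22+26+40+34+35+28 = 185, so the proportions are 0.11892, 0.14054, 0.21622, 0.18378, 0.18919, 0.15135 (working shown to 5 dp, full precision carried).
D = 0.11892² + 0.14054² + 0.21622² + 0.18378² + 0.18919² + 0.15135² = 0.01414 + 0.01975 + 0.04675 + 0.03378 + 0.03579 + 0.02291 = 0.17312.
So 1 − D = 0.82688, i.e. 0.827 to 3 decimal places.

0.827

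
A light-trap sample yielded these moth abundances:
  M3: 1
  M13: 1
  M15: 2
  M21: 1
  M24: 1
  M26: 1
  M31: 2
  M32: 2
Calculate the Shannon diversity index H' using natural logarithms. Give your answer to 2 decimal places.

Total N = 1+1+2+1+1+1+2+2 = 11, so the proportions are 0.0909, 0.0909, 0.1818, 0.0909, 0.0909, 0.0909, 0.1818, 0.1818 (working shown to 4 dp, full precision carried).
Each pᵢ ln pᵢ term: 0.0909×(-2.3979)=-0.2180, 0.0909×(-2.3979)=-0.2180, 0.1818×(-1.7047)=-0.3100, 0.0909×(-2.3979)=-0.2180, 0.0909×(-2.3979)=-0.2180, 0.0909×(-2.3979)=-0.2180, 0.1818×(-1.7047)=-0.3100, 0.1818×(-1.7047)=-0.3100.
Sum = -2.0198, so H' = 2.02.

2.02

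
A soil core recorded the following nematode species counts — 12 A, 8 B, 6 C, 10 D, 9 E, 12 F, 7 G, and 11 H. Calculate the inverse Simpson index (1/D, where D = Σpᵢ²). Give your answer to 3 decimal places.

Total N = 12+8+6+10+9+12+7+11 = 75, so the proportions are 0.16, 0.1066667, 0.08, 0.1333333, 0.12, 0.16, 0.0933333, 0.1466667 (working shown to 7 dp, full precision carried).
D = 0.16² + 0.1066667² + 0.08² + 0.1333333² + 0.12² + 0.16² + 0.0933333² + 0.1466667² = 0.0256000 + 0.0113778 + 0.0064000 + 0.0177778 + 0.0144000 + 0.0256000 + 0.0087111 + 0.0215111 = 0.1313778.
So 1/D = 7.61164, i.e. 7.612 to 3 decimal places.

7.612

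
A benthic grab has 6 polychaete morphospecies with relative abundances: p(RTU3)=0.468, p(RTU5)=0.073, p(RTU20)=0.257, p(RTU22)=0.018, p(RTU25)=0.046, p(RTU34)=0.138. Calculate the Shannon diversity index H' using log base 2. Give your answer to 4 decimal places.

Each pᵢ log₂ pᵢ term (working shown to 6 dp, full precision carried): 0.468×(-1.095420)=-0.512656, 0.073×(-3.775960)=-0.275645, 0.257×(-1.960160)=-0.503761, 0.018×(-5.795859)=-0.104325, 0.046×(-4.442222)=-0.204342, 0.138×(-2.857260)=-0.394302.
Sum = -1.995032, so H' = 1.9950.

1.9950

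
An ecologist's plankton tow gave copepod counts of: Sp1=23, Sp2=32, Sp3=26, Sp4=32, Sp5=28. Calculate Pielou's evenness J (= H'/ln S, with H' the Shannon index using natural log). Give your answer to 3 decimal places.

0.995

Total N = 23+32+26+32+28 = 141, so the proportions are 0.16312, 0.22695, 0.1844, 0.22695, 0.19858 (working shown to 5 dp, full precision carried).
H' = −Σ pᵢ ln pᵢ = −((-0.29578) + (-0.33657) + (-0.31175) + (-0.33657) + (-0.32102)) = 1.60170.
With S = 5 species, ln S = 1.60944, so J = 1.60170/1.60944 = 0.99519, i.e. 0.995 to 3 decimal places.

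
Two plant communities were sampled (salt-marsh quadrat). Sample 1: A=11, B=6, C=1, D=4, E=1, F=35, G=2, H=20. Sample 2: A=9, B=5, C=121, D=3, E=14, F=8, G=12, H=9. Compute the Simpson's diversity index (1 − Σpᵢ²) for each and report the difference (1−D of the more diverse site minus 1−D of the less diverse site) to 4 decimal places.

0.1833

Sample 1: N=80, proportions 0.1375, 0.075, 0.0125, 0.05, 0.0125, 0.4375, 0.025, 0.25, giving 1−D = 0.718125 (working shown to 6 dp, full precision carried).
Sample 2: N=181, proportions 0.049724, 0.027624, 0.668508, 0.016575, 0.077348, 0.044199, 0.066298, 0.049724, giving 1−D = 0.534782.
Difference = |0.718125 − 0.534782| = 0.183343, i.e. 0.1833 to 4 decimal places.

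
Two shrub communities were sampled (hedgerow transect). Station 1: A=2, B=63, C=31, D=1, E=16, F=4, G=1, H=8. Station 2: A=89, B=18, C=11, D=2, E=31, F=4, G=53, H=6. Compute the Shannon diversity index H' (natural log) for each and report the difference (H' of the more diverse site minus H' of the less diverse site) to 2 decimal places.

0.19

Station 1: N=126, proportions 0.01587, 0.5, 0.24603, 0.00794, 0.12698, 0.03175, 0.00794, 0.06349, giving H' = 1.38073 (working shown to 5 dp, full precision carried).
Station 2: N=214, proportions 0.41589, 0.08411, 0.0514, 0.00935, 0.14486, 0.01869, 0.24766, 0.02804, giving H' = 1.56947.
Difference = |1.38073 − 1.56947| = 0.18874, i.e. 0.19 to 2 decimal places.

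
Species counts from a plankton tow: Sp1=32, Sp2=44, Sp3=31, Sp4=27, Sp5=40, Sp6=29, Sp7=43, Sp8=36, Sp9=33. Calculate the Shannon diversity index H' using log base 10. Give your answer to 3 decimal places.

0.948

Total N = 32+44+31+27+40+29+43+36+33 = 315, so the proportions are 0.10159, 0.13968, 0.09841, 0.08571, 0.12698, 0.09206, 0.13651, 0.11429, 0.10476 (working shown to 5 dp, full precision carried).
Each pᵢ log₁₀ pᵢ term: 0.10159×(-0.99316)=-0.10089, 0.13968×(-0.85486)=-0.11941, 0.09841×(-1.00695)=-0.09910, 0.08571×(-1.06695)=-0.09145, 0.12698×(-0.89625)=-0.11381, 0.09206×(-1.03591)=-0.09537, 0.13651×(-0.86484)=-0.11806, 0.11429×(-0.94201)=-0.10766, 0.10476×(-0.97980)=-0.10265.
Sum = -0.94839, so H' = 0.948.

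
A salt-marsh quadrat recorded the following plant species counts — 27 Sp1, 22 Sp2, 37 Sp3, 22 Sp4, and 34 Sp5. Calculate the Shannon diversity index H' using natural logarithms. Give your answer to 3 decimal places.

Total N = 27+22+37+22+34 = 142, so the proportions are 0.19014, 0.15493, 0.26056, 0.15493, 0.23944 (working shown to 5 dp, full precision carried).
Each pᵢ ln pᵢ term: 0.19014×(-1.65999)=-0.31563, 0.15493×(-1.86478)=-0.28891, 0.26056×(-1.34491)=-0.35043, 0.15493×(-1.86478)=-0.28891, 0.23944×(-1.42947)=-0.34227.
Sum = -1.58615, so H' = 1.586.

1.586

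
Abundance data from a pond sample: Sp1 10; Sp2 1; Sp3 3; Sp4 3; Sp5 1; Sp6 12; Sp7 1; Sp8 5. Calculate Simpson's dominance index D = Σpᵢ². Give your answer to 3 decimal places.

0.224

Total N = 10+1+3+3+1+12+1+5 = 36, so the proportions are 0.27778, 0.02778, 0.08333, 0.08333, 0.02778, 0.33333, 0.02778, 0.13889 (working shown to 5 dp, full precision carried).
D = 0.27778² + 0.02778² + 0.08333² + 0.08333² + 0.02778² + 0.33333² + 0.02778² + 0.13889² = 0.07716 + 0.00077 + 0.00694 + 0.00694 + 0.00077 + 0.11111 + 0.00077 + 0.01929 = 0.22377.
To 3 decimal places, D = 0.224.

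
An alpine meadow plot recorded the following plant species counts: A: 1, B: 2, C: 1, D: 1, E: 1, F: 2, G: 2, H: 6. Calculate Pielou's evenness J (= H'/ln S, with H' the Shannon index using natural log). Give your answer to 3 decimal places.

0.885

Total N = 1+2+1+1+1+2+2+6 = 16, so the proportions are 0.0625, 0.125, 0.0625, 0.0625, 0.0625, 0.125, 0.125, 0.375 (working shown to 5 dp, full precision carried).
H' = −Σ pᵢ ln pᵢ = −((-0.17329) + (-0.25993) + (-0.17329) + (-0.17329) + (-0.17329) + (-0.25993) + (-0.25993) + (-0.36781)) = 1.84075.
With S = 8 species, ln S = 2.07944, so J = 1.84075/2.07944 = 0.88521, i.e. 0.885 to 3 decimal places.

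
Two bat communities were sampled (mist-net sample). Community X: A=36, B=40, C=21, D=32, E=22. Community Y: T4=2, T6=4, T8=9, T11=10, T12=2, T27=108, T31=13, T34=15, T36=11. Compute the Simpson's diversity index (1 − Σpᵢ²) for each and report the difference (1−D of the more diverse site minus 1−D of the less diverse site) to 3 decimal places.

Community X: N=151, proportions 0.23841, 0.2649, 0.13907, 0.21192, 0.1457, giving 1−D = 0.78751 (working shown to 5 dp, full precision carried).
Community Y: N=174, proportions 0.01149, 0.02299, 0.05172, 0.05747, 0.01149, 0.62069, 0.07471, 0.08621, 0.06322, giving 1−D = 0.59096.
Difference = |0.78751 − 0.59096| = 0.19655, i.e. 0.197 to 3 decimal places.

0.197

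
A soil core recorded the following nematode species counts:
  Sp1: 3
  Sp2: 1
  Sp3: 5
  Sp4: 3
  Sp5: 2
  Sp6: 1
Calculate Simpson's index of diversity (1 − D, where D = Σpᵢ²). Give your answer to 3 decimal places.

Total N = 3+1+5+3+2+1 = 15, so the proportions are 0.2, 0.06667, 0.33333, 0.2, 0.13333, 0.06667 (working shown to 5 dp, full precision carried).
D = 0.2² + 0.06667² + 0.33333² + 0.2² + 0.13333² + 0.06667² = 0.04000 + 0.00444 + 0.11111 + 0.04000 + 0.01778 + 0.00444 = 0.21778.
So 1 − D = 0.78222, i.e. 0.782 to 3 decimal places.

0.782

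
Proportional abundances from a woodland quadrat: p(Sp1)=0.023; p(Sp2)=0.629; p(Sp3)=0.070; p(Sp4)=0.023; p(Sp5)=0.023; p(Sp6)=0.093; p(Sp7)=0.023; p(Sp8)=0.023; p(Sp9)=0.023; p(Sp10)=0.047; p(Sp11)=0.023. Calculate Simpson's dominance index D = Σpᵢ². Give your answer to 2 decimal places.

0.42

D = 0.023² + 0.629² + 0.07² + 0.023² + 0.023² + 0.093² + 0.023² + 0.023² + 0.023² + 0.047² + 0.023² = 0.00053 + 0.39564 + 0.00490 + 0.00053 + 0.00053 + 0.00865 + 0.00053 + 0.00053 + 0.00053 + 0.00221 + 0.00053 = 0.41510 (working shown to 5 dp, full precision carried).
To 2 decimal places, D = 0.42.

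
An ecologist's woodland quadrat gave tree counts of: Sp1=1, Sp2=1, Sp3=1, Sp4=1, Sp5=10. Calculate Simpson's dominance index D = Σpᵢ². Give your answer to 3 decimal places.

0.531

Total N = 1+1+1+1+10 = 14, so the proportions are 0.07143, 0.07143, 0.07143, 0.07143, 0.71429 (working shown to 5 dp, full precision carried).
D = 0.07143² + 0.07143² + 0.07143² + 0.07143² + 0.71429² = 0.00510 + 0.00510 + 0.00510 + 0.00510 + 0.51020 = 0.53061.
To 3 decimal places, D = 0.531.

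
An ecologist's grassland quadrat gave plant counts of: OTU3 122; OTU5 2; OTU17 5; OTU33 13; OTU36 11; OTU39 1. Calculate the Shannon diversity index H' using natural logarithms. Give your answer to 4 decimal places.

Total N = 122+2+5+13+11+1 = 154, so the proportions are 0.792208, 0.012987, 0.032468, 0.084416, 0.071429, 0.006494 (working shown to 6 dp, full precision carried).
Each pᵢ ln pᵢ term: 0.792208×(-0.232932)=-0.184530, 0.012987×(-4.343805)=-0.056413, 0.032468×(-3.427515)=-0.111283, 0.084416×(-2.472003)=-0.208676, 0.071429×(-2.639057)=-0.188504, 0.006494×(-5.036953)=-0.032707.
Sum = -0.782113, so H' = 0.7821.

0.7821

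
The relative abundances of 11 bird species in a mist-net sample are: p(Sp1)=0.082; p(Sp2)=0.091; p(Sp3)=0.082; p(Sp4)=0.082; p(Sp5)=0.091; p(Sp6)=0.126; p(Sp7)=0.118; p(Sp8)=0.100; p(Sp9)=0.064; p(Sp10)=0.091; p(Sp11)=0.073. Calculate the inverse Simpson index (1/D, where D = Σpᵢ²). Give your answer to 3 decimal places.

D = 0.082² + 0.091² + 0.082² + 0.082² + 0.091² + 0.126² + 0.118² + 0.1² + 0.064² + 0.091² + 0.073² = 0.00672400 + 0.00828100 + 0.00672400 + 0.00672400 + 0.00828100 + 0.01587600 + 0.01392400 + 0.01000000 + 0.00409600 + 0.00828100 + 0.00532900 = 0.09424000 (working shown to 8 dp, full precision carried).
So 1/D = 10.61121, i.e. 10.611 to 3 decimal places.

10.611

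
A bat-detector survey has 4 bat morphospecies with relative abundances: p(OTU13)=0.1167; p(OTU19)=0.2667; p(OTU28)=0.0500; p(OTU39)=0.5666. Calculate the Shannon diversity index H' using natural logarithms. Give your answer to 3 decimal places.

Each pᵢ ln pᵢ term (working shown to 5 dp, full precision carried): 0.1167×(-2.14815)=-0.25069, 0.2667×(-1.32163)=-0.35248, 0.05×(-2.99573)=-0.14979, 0.5666×(-0.56810)=-0.32189.
Sum = -1.07484, so H' = 1.075.

1.075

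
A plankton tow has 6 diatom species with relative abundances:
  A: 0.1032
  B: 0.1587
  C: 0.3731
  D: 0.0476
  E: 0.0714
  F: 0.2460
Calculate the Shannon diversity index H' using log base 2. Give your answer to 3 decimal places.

Each pᵢ log₂ pᵢ term (working shown to 5 dp, full precision carried): 0.1032×(-3.27649)=-0.33813, 0.1587×(-2.65563)=-0.42145, 0.3731×(-1.42237)=-0.53068, 0.0476×(-4.39289)=-0.20910, 0.0714×(-3.80793)=-0.27189, 0.246×(-2.02327)=-0.49772.
Sum = -2.26898, so H' = 2.269.

2.269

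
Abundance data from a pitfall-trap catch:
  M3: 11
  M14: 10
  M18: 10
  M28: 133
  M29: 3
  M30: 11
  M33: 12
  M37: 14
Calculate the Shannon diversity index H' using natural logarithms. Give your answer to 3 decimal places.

Total N = 11+10+10+133+3+11+12+14 = 204, so the proportions are 0.05392, 0.04902, 0.04902, 0.65196, 0.01471, 0.05392, 0.05882, 0.06863 (working shown to 5 dp, full precision carried).
Each pᵢ ln pᵢ term: 0.05392×(-2.92022)=-0.15746, 0.04902×(-3.01553)=-0.14782, 0.04902×(-3.01553)=-0.14782, 0.65196×(-0.42777)=-0.27889, 0.01471×(-4.21951)=-0.06205, 0.05392×(-2.92022)=-0.15746, 0.05882×(-2.83321)=-0.16666, 0.06863×(-2.67906)=-0.18386.
Sum = -1.30203, so H' = 1.302.

1.302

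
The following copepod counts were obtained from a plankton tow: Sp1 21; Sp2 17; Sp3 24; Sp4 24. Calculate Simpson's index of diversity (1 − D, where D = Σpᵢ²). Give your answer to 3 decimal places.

0.746

Total N = 21+17+24+24 = 86, so the proportions are 0.24419, 0.19767, 0.27907, 0.27907 (working shown to 5 dp, full precision carried).
D = 0.24419² + 0.19767² + 0.27907² + 0.27907² = 0.05963 + 0.03908 + 0.07788 + 0.07788 = 0.25446.
So 1 − D = 0.74554, i.e. 0.746 to 3 decimal places.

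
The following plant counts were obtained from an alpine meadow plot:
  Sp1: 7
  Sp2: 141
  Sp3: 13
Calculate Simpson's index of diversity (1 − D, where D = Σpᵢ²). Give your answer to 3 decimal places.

Total N = 7+141+13 = 161, so the proportions are 0.04348, 0.87578, 0.08075 (working shown to 5 dp, full precision carried).
D = 0.04348² + 0.87578² + 0.08075² = 0.00189 + 0.76698 + 0.00652 = 0.77539.
So 1 − D = 0.22461, i.e. 0.225 to 3 decimal places.

0.225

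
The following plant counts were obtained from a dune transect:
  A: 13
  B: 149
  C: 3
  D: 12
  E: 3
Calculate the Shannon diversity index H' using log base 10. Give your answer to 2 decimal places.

Total N = 13+149+3+12+3 = 180, so the proportions are 0.0722, 0.8278, 0.0167, 0.0667, 0.0167 (working shown to 4 dp, full precision carried).
Each pᵢ log₁₀ pᵢ term: 0.0722×(-1.1413)=-0.0824, 0.8278×(-0.0821)=-0.0679, 0.0167×(-1.7782)=-0.0296, 0.0667×(-1.1761)=-0.0784, 0.0167×(-1.7782)=-0.0296.
Sum = -0.2881, so H' = 0.29.

0.29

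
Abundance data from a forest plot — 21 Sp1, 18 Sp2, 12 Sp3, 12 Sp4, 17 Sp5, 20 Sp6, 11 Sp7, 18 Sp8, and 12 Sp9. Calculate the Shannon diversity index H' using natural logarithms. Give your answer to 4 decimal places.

2.1693

Total N = 21+18+12+12+17+20+11+18+12 = 141, so the proportions are 0.148936, 0.12766, 0.085106, 0.085106, 0.120567, 0.141844, 0.078014, 0.12766, 0.085106 (working shown to 6 dp, full precision carried).
Each pᵢ ln pᵢ term: 0.148936×(-1.904237)=-0.283610, 0.12766×(-2.058388)=-0.262773, 0.085106×(-2.463853)=-0.209690, 0.085106×(-2.463853)=-0.209690, 0.120567×(-2.115547)=-0.255066, 0.141844×(-1.953028)=-0.277025, 0.078014×(-2.550865)=-0.199004, 0.12766×(-2.058388)=-0.262773, 0.085106×(-2.463853)=-0.209690.
Sum = -2.169319, so H' = 2.1693.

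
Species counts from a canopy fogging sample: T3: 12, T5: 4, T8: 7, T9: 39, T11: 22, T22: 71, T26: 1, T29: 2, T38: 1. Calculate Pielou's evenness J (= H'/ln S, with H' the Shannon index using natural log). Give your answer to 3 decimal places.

Total N = 12+4+7+39+22+71+1+2+1 = 159, so the proportions are 0.07547, 0.02516, 0.04403, 0.24528, 0.13836, 0.44654, 0.00629, 0.01258, 0.00629 (working shown to 5 dp, full precision carried).
H' = −Σ pᵢ ln pᵢ = −((-0.19502) + (-0.09264) + (-0.13749) + (-0.34471) + (-0.27367) + (-0.36001) + (-0.03188) + (-0.05504) + (-0.03188)) = 1.52234.
With S = 9 species, ln S = 2.19722, so J = 1.52234/2.19722 = 0.69285, i.e. 0.693 to 3 decimal places.

0.693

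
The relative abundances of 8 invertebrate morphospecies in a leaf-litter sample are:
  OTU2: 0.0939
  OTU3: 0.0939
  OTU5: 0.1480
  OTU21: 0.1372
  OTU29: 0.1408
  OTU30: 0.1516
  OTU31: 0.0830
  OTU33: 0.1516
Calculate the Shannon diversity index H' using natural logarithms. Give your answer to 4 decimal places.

2.0541

Each pᵢ ln pᵢ term (working shown to 6 dp, full precision carried): 0.0939×(-2.365525)=-0.222123, 0.0939×(-2.365525)=-0.222123, 0.148×(-1.910543)=-0.282760, 0.1372×(-1.986316)=-0.272522, 0.1408×(-1.960415)=-0.276026, 0.1516×(-1.886510)=-0.285995, 0.083×(-2.488915)=-0.206580, 0.1516×(-1.886510)=-0.285995.
Sum = -2.054125, so H' = 2.0541.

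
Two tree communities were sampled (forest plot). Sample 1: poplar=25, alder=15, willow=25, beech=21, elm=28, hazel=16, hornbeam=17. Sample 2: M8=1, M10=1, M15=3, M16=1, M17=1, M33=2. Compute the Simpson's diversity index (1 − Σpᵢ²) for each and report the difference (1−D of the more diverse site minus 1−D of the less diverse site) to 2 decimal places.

0.06

Sample 1: N=147, proportions 0.1701, 0.102, 0.1701, 0.1429, 0.1905, 0.1088, 0.1156, giving 1−D = 0.8498 (working shown to 4 dp, full precision carried).
Sample 2: N=9, proportions 0.1111, 0.1111, 0.3333, 0.1111, 0.1111, 0.2222, giving 1−D = 0.7901.
Difference = |0.8498 − 0.7901| = 0.0597, i.e. 0.06 to 2 decimal places.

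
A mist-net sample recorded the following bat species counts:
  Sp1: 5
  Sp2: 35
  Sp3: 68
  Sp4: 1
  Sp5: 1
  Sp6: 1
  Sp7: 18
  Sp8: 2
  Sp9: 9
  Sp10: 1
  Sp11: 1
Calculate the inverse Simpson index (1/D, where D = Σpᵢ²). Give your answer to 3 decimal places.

Total N = 5+35+68+1+1+1+18+2+9+1+1 = 142, so the proportions are 0.0352113, 0.2464789, 0.4788732, 0.0070423, 0.0070423, 0.0070423, 0.1267606, 0.0140845, 0.0633803, 0.0070423, 0.0070423 (working shown to 7 dp, full precision carried).
D = 0.0352113² + 0.2464789² + 0.4788732² + 0.0070423² + 0.0070423² + 0.0070423² + 0.1267606² + 0.0140845² + 0.0633803² + 0.0070423² + 0.0070423² = 0.0012398 + 0.0607518 + 0.2293196 + 0.0000496 + 0.0000496 + 0.0000496 + 0.0160682 + 0.0001984 + 0.0040171 + 0.0000496 + 0.0000496 = 0.3118429.
So 1/D = 3.20674, i.e. 3.207 to 3 decimal places.

3.207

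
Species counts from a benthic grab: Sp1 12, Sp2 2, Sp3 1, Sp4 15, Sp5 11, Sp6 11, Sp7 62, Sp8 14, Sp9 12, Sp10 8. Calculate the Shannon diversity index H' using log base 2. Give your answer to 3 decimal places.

2.688

Total N = 12+2+1+15+11+11+62+14+12+8 = 148, so the proportions are 0.08108, 0.01351, 0.00676, 0.10135, 0.07432, 0.07432, 0.41892, 0.09459, 0.08108, 0.05405 (working shown to 5 dp, full precision carried).
Each pᵢ log₂ pᵢ term: 0.08108×(-3.62449)=-0.29388, 0.01351×(-6.20945)=-0.08391, 0.00676×(-7.20945)=-0.04871, 0.10135×(-3.30256)=-0.33472, 0.07432×(-3.75002)=-0.27872, 0.07432×(-3.75002)=-0.27872, 0.41892×(-1.25526)=-0.52585, 0.09459×(-3.40210)=-0.32182, 0.08108×(-3.62449)=-0.29388, 0.05405×(-4.20945)=-0.22754.
Sum = -2.68774, so H' = 2.688.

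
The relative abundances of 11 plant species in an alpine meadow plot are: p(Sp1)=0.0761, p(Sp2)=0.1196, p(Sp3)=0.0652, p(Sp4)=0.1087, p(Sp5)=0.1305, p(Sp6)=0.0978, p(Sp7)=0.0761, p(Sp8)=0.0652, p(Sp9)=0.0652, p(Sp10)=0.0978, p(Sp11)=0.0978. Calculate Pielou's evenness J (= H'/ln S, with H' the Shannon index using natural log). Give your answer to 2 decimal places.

H' = −Σ pᵢ ln pᵢ = −((-0.1960) + (-0.2540) + (-0.1780) + (-0.2412) + (-0.2657) + (-0.2274) + (-0.1960) + (-0.1780) + (-0.1780) + (-0.2274) + (-0.2274)) = 2.3691 (working shown to 4 dp, full precision carried).
With S = 11 species, ln S = 2.3979, so J = 2.3691/2.3979 = 0.9880, i.e. 0.99 to 2 decimal places.

0.99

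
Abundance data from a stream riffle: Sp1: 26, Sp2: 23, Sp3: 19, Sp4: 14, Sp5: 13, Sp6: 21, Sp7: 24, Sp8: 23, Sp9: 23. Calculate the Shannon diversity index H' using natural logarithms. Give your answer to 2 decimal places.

2.17

Total N = 26+23+19+14+13+21+24+23+23 = 186, so the proportions are 0.1398, 0.1237, 0.1022, 0.0753, 0.0699, 0.1129, 0.129, 0.1237, 0.1237 (working shown to 4 dp, full precision carried).
Each pᵢ ln pᵢ term: 0.1398×(-1.9677)=-0.2750, 0.1237×(-2.0903)=-0.2585, 0.1022×(-2.2813)=-0.2330, 0.0753×(-2.5867)=-0.1947, 0.0699×(-2.6608)=-0.1860, 0.1129×(-2.1812)=-0.2463, 0.129×(-2.0477)=-0.2642, 0.1237×(-2.0903)=-0.2585, 0.1237×(-2.0903)=-0.2585.
Sum = -2.1747, so H' = 2.17.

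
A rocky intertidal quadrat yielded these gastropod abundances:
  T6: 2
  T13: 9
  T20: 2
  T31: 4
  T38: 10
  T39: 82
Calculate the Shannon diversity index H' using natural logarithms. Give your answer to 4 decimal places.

Total N = 2+9+2+4+10+82 = 109, so the proportions are 0.018349, 0.082569, 0.018349, 0.036697, 0.091743, 0.752294 (working shown to 6 dp, full precision carried).
Each pᵢ ln pᵢ term: 0.018349×(-3.998201)=-0.073361, 0.082569×(-2.494123)=-0.205937, 0.018349×(-3.998201)=-0.073361, 0.036697×(-3.305054)=-0.121286, 0.091743×(-2.388763)=-0.219153, 0.752294×(-0.284629)=-0.214124.
Sum = -0.907223, so H' = 0.9072.

0.9072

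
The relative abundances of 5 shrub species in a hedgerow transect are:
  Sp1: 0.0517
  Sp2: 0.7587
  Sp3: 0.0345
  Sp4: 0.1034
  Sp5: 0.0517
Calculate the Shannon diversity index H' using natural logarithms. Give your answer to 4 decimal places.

0.8666

Each pᵢ ln pᵢ term (working shown to 6 dp, full precision carried): 0.0517×(-2.962297)=-0.153151, 0.7587×(-0.276149)=-0.209514, 0.0345×(-3.366796)=-0.116154, 0.1034×(-2.269150)=-0.234630, 0.0517×(-2.962297)=-0.153151.
Sum = -0.866600, so H' = 0.8666.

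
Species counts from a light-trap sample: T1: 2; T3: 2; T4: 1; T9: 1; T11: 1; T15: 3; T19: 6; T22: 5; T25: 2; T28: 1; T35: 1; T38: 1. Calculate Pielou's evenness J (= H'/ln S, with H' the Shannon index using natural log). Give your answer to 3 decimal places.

Total N = 2+2+1+1+1+3+6+5+2+1+1+1 = 26, so the proportions are 0.07692, 0.07692, 0.03846, 0.03846, 0.03846, 0.11538, 0.23077, 0.19231, 0.07692, 0.03846, 0.03846, 0.03846 (working shown to 5 dp, full precision carried).
H' = −Σ pᵢ ln pᵢ = −((-0.19730) + (-0.19730) + (-0.12531) + (-0.12531) + (-0.12531) + (-0.24917) + (-0.33839) + (-0.31705) + (-0.19730) + (-0.12531) + (-0.12531) + (-0.12531)) = 2.24839.
With S = 12 species, ln S = 2.48491, so J = 2.24839/2.48491 = 0.90482, i.e. 0.905 to 3 decimal places.

0.905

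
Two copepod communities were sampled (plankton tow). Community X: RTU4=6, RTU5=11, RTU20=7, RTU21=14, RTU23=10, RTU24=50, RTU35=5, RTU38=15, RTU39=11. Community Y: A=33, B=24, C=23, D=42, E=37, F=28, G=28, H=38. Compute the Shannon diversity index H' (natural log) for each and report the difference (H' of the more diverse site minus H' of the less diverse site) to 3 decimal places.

0.155

Community X: N=129, proportions 0.046512, 0.085271, 0.054264, 0.108527, 0.077519, 0.387597, 0.03876, 0.116279, 0.085271, giving H' = 1.903476 (working shown to 6 dp, full precision carried).
Community Y: N=253, proportions 0.130435, 0.094862, 0.090909, 0.166008, 0.146245, 0.110672, 0.110672, 0.150198, giving H' = 2.058321.
Difference = |1.903476 − 2.058321| = 0.154845, i.e. 0.155 to 3 decimal places.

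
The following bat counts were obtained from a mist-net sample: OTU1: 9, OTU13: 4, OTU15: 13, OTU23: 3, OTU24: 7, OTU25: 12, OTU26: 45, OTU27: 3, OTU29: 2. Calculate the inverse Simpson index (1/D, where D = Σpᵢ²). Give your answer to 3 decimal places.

3.832

Total N = 9+4+13+3+7+12+45+3+2 = 98, so the proportions are 0.0918367, 0.0408163, 0.1326531, 0.0306122, 0.0714286, 0.122449, 0.4591837, 0.0306122, 0.0204082 (working shown to 7 dp, full precision carried).
D = 0.0918367² + 0.0408163² + 0.1326531² + 0.0306122² + 0.0714286² + 0.122449² + 0.4591837² + 0.0306122² + 0.0204082² = 0.0084340 + 0.0016660 + 0.0175968 + 0.0009371 + 0.0051020 + 0.0149938 + 0.2108496 + 0.0009371 + 0.0004165 = 0.2609329.
So 1/D = 3.83240, i.e. 3.832 to 3 decimal places.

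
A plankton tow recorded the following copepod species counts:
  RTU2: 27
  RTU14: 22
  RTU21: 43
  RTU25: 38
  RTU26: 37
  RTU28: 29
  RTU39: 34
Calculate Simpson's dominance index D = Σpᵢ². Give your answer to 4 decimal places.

Total N = 27+22+43+38+37+29+34 = 230, so the proportions are 0.117391, 0.095652, 0.186957, 0.165217, 0.16087, 0.126087, 0.147826 (working shown to 6 dp, full precision carried).
D = 0.117391² + 0.095652² + 0.186957² + 0.165217² + 0.16087² + 0.126087² + 0.147826² = 0.013781 + 0.009149 + 0.034953 + 0.027297 + 0.025879 + 0.015898 + 0.021853 = 0.148809.
To 4 decimal places, D = 0.1488.

0.1488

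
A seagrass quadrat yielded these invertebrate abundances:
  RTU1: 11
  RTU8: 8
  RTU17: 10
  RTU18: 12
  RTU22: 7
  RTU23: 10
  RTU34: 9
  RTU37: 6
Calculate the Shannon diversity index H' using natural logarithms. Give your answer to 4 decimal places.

Total N = 11+8+10+12+7+10+9+6 = 73, so the proportions are 0.150685, 0.109589, 0.136986, 0.164384, 0.09589, 0.136986, 0.123288, 0.082192 (working shown to 6 dp, full precision carried).
Each pᵢ ln pᵢ term: 0.150685×(-1.892564)=-0.285181, 0.109589×(-2.211018)=-0.242303, 0.136986×(-1.987874)=-0.272312, 0.164384×(-1.805553)=-0.296803, 0.09589×(-2.344549)=-0.224820, 0.136986×(-1.987874)=-0.272312, 0.123288×(-2.093235)=-0.258070, 0.082192×(-2.498700)=-0.205373.
Sum = -2.057173, so H' = 2.0572.

2.0572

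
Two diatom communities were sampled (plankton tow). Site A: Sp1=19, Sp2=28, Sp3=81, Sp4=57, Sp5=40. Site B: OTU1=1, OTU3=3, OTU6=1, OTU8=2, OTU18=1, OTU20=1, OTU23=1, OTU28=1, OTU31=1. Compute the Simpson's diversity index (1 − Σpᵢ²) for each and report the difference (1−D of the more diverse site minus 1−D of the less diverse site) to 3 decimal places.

0.109

Site A: N=225, proportions 0.08444, 0.12444, 0.36, 0.25333, 0.17778, giving 1−D = 0.75200 (working shown to 5 dp, full precision carried).
Site B: N=12, proportions 0.08333, 0.25, 0.08333, 0.16667, 0.08333, 0.08333, 0.08333, 0.08333, 0.08333, giving 1−D = 0.86111.
Difference = |0.75200 − 0.86111| = 0.10911, i.e. 0.109 to 3 decimal places.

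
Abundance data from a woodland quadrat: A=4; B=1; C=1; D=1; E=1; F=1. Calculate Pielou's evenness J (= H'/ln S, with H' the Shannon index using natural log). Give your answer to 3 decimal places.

0.882

Total N = 4+1+1+1+1+1 = 9, so the proportions are 0.44444, 0.11111, 0.11111, 0.11111, 0.11111, 0.11111 (working shown to 5 dp, full precision carried).
H' = −Σ pᵢ ln pᵢ = −((-0.36041) + (-0.24414) + (-0.24414) + (-0.24414) + (-0.24414) + (-0.24414)) = 1.58109.
With S = 6 species, ln S = 1.79176, so J = 1.58109/1.79176 = 0.88243, i.e. 0.882 to 3 decimal places.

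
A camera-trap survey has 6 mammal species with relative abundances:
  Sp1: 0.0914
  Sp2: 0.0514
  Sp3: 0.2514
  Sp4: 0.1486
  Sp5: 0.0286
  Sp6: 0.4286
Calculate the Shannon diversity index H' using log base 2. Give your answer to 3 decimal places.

2.116

Each pᵢ log₂ pᵢ term (working shown to 5 dp, full precision carried): 0.0914×(-3.45166)=-0.31548, 0.0514×(-4.28209)=-0.22010, 0.2514×(-1.99194)=-0.50077, 0.1486×(-2.75049)=-0.40872, 0.0286×(-5.12784)=-0.14666, 0.4286×(-1.22230)=-0.52388.
Sum = -2.11561, so H' = 2.116.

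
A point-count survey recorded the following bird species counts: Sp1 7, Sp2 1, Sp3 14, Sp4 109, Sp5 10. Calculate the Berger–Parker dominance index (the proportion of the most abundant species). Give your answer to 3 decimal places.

Total N = 7+1+14+109+10 = 141, so the proportions are 0.04965, 0.00709, 0.09929, 0.77305, 0.07092 (working shown to 5 dp, full precision carried).
The largest proportion is 0.77305, i.e. d = 0.773 to 3 decimal places.

0.773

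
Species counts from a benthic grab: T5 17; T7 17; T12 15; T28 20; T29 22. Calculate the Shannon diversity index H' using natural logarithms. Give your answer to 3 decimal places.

Total N = 17+17+15+20+22 = 91, so the proportions are 0.18681, 0.18681, 0.16484, 0.21978, 0.24176 (working shown to 5 dp, full precision carried).
Each pᵢ ln pᵢ term: 0.18681×(-1.67765)=-0.31341, 0.18681×(-1.67765)=-0.31341, 0.16484×(-1.80281)=-0.29717, 0.21978×(-1.51513)=-0.33299, 0.24176×(-1.41982)=-0.34325.
Sum = -1.60023, so H' = 1.600.

1.600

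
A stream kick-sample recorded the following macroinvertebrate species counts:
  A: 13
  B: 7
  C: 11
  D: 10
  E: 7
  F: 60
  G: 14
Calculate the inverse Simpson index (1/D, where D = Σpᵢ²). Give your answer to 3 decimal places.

3.474

Total N = 13+7+11+10+7+60+14 = 122, so the proportions are 0.1065574, 0.057377, 0.0901639, 0.0819672, 0.057377, 0.4918033, 0.1147541 (working shown to 7 dp, full precision carried).
D = 0.1065574² + 0.057377² + 0.0901639² + 0.0819672² + 0.057377² + 0.4918033² + 0.1147541² = 0.0113545 + 0.0032921 + 0.0081295 + 0.0067186 + 0.0032921 + 0.2418705 + 0.0131685 = 0.2878259.
So 1/D = 3.47432, i.e. 3.474 to 3 decimal places.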